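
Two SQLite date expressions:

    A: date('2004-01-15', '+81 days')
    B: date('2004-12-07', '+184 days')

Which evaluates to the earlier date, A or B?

A

A = 2004-04-05.
B = 2005-06-09.
A is earlier.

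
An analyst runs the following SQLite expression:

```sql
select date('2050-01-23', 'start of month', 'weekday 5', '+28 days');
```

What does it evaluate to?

2050-02-04

`start of month` rewinds 2050-01-23 to 2050-01-01.
`weekday 5` advances to the next Friday; 2050-01-01 is a Saturday, so it moves forward to 2050-01-07.
January 2050 has 31 days; 24 remain after the 7th, so 25 days reach 2050-02-01.
Advancing 3 more days within February lands on 2050-02-04.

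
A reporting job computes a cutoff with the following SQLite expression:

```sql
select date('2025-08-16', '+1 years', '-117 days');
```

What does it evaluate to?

Adding +1 year to 2025-08-16 gives 2026-08-16.
Applying '-117 days' to 2026-08-16: counting 117 days back gives 2026-04-21.

2026-04-21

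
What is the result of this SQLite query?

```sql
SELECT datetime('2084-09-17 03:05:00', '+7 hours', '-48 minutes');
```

2084-09-17 09:17:00

+7 hours from 2084-09-17 03:05:00 is 2084-09-17 10:05:00.
-48 minutes from 2084-09-17 10:05:00 is 2084-09-17 09:17:00.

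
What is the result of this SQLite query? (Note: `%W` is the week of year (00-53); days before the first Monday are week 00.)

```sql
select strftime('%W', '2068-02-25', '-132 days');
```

41

First apply '-132 days': 2068-02-25 → 2067-10-16.
2067-10-16 is a Sunday. SQLite's %W counts Mondays since the year started; the result is 41.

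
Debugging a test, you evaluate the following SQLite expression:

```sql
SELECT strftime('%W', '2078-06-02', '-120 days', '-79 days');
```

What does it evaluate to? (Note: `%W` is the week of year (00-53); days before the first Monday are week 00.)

46

First apply '-120 days', '-79 days': 2078-06-02 → 2077-11-15.
2077-11-15 is a Monday. SQLite's %W counts Mondays since the year started; the result is 46.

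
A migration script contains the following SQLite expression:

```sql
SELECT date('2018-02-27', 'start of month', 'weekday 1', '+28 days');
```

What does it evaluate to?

`start of month` rewinds 2018-02-27 to 2018-02-01.
`weekday 1` advances to the next Monday; 2018-02-01 is a Thursday, so it moves forward to 2018-02-05.
February 2018 has 28 days; 23 remain after the 5th, so 24 days reach 2018-03-01.
Advancing 4 more days within March lands on 2018-03-05.

2018-03-05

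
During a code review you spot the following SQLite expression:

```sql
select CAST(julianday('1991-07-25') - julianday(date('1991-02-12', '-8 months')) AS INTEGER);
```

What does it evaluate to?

Adding -8 months to 1991-02-12 gives 1990-06-12.
18 days remain in June 1990 after the 12th (30 − 12).
Full months from July 1990 through June 1991 contribute their day counts.
Then 25 days into July 1991.
Total: 18 + 31 + 31 + 30 + 31 + 30 + 31 + 31 + 28 + 31 + 30 + 31 + 30 + 25 = 408.

408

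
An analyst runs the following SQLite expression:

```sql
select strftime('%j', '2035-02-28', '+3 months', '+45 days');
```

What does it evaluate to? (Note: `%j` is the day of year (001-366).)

193

First apply '+3 months', '+45 days': 2035-02-28 → 2035-07-12.
Day-of-year for 2035-07-12: days since 2035-01-01 inclusive = 193, zero-padded to 193.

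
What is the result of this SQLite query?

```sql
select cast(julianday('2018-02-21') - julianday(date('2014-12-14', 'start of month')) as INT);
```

1178

`start of month` rewinds 2014-12-14 to 2014-12-01.
30 days remain in December 2014 after the 1st (31 − 1).
Full months from January 2015 through January 2018 contribute their day counts.
Then 21 days into February 2018.
Total: 30 + 31 + 28 + 31 + 30 + 31 + 30 + 31 + 31 + 30 + 31 + 30 + 31 + 31 + 29 + 31 + 30 + 31 + 30 + 31 + 31 + 30 + 31 + 30 + 31 + 31 + 28 + 31 + 30 + 31 + 30 + 31 + 31 + 30 + 31 + 30 + 31 + 31 + 21 = 1178.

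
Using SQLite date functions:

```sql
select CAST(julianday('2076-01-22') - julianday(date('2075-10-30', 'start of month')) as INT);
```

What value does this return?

`start of month` rewinds 2075-10-30 to 2075-10-01.
30 days remain in October 2075 after the 1st (31 − 1).
November 2075: 30 days.
December 2075: 31 days.
Then 22 days into January 2076.
Total: 30 + 30 + 31 + 22 = 113.

113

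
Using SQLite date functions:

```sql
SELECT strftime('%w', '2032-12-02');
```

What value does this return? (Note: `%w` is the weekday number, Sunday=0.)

4

2032-12-02 is a Thursday; with Sunday=0 that is 4.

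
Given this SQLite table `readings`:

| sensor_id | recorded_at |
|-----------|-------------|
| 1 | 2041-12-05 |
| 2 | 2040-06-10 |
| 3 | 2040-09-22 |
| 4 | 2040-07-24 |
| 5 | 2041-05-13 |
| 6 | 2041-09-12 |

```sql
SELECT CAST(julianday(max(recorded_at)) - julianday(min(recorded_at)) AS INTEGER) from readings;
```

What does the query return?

543

MIN = 2040-06-10, MAX = 2041-12-05.
20 days remain in June 2040 after the 10th (30 − 10).
Full months from July 2040 through November 2041 contribute their day counts.
Then 5 days into December 2041.
Total: 20 + 31 + 31 + 30 + 31 + 30 + 31 + 31 + 28 + 31 + 30 + 31 + 30 + 31 + 31 + 30 + 31 + 30 + 5 = 543.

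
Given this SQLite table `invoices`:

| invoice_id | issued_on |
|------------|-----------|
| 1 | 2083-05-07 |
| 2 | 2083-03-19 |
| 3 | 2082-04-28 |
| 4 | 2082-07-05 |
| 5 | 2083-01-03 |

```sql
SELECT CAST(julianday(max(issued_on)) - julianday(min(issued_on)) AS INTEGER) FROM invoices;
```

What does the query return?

374

MIN = 2082-04-28, MAX = 2083-05-07.
2 days remain in April 2082 after the 28th (30 − 28).
Full months from May 2082 through April 2083 contribute their day counts.
Then 7 days into May 2083.
Total: 2 + 31 + 30 + 31 + 31 + 30 + 31 + 30 + 31 + 31 + 28 + 31 + 30 + 7 = 374.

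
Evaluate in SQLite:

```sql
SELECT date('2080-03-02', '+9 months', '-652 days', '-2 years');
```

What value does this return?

Adding +9 months to 2080-03-02 gives 2080-12-02.
Applying '-652 days' to 2080-12-02: counting 652 days back gives 2079-02-19.
Adding -2 years to 2079-02-19 gives 2077-02-19.

2077-02-19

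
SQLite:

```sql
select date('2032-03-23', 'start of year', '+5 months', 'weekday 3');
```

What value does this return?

2032-06-02

`start of year` rewinds 2032-03-23 to 2032-01-01.
Adding +5 months to 2032-01-01 gives 2032-06-01.
`weekday 3` advances to the next Wednesday; 2032-06-01 is a Tuesday, so it moves forward to 2032-06-02.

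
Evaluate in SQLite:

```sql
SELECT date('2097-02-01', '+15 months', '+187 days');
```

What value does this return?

2098-11-04

Adding +15 months to 2097-02-01 gives 2098-05-01.
Applying '+187 days' to 2098-05-01: counting 187 days forward gives 2098-11-04.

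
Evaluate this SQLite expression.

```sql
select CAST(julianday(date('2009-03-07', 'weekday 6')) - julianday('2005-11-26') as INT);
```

1197

`weekday 6` advances to the next Saturday; 2009-03-07 is already a Saturday, so it stays at 2009-03-07.
4 days remain in November 2005 after the 26th (30 − 26).
Full months from December 2005 through February 2009 contribute their day counts.
Then 7 days into March 2009.
Total: 4 + 31 + 31 + 28 + 31 + 30 + 31 + 30 + 31 + 31 + 30 + 31 + 30 + 31 + 31 + 28 + 31 + 30 + 31 + 30 + 31 + 31 + 30 + 31 + 30 + 31 + 31 + 29 + 31 + 30 + 31 + 30 + 31 + 31 + 30 + 31 + 30 + 31 + 31 + 28 + 7 = 1197.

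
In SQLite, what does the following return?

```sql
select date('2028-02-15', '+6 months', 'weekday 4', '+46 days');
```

Adding +6 months to 2028-02-15 gives 2028-08-15.
`weekday 4` advances to the next Thursday; 2028-08-15 is a Tuesday, so it moves forward to 2028-08-17.
Applying '+46 days' to 2028-08-17: counting 46 days forward gives 2028-10-02.

2028-10-02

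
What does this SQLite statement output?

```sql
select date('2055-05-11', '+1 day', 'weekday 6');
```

2055-05-15

Advancing 1 more day within May lands on 2055-05-12.
`weekday 6` advances to the next Saturday; 2055-05-12 is a Wednesday, so it moves forward to 2055-05-15.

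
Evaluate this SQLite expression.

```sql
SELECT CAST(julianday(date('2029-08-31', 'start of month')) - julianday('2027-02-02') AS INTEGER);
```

`start of month` rewinds 2029-08-31 to 2029-08-01.
26 days remain in February 2027 after the 2nd (28 − 2).
Full months from March 2027 through July 2029 contribute their day counts.
Then 1 day into August 2029.
Total: 26 + 31 + 30 + 31 + 30 + 31 + 31 + 30 + 31 + 30 + 31 + 31 + 29 + 31 + 30 + 31 + 30 + 31 + 31 + 30 + 31 + 30 + 31 + 31 + 28 + 31 + 30 + 31 + 30 + 31 + 1 = 911.

911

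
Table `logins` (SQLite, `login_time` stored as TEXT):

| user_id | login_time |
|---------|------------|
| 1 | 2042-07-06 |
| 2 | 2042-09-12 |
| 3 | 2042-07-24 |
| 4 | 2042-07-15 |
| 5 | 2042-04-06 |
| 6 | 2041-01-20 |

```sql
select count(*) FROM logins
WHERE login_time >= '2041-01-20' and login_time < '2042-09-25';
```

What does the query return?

Rows in [2041-01-20, 2042-09-25): 2042-07-06, 2042-09-12, 2042-07-24, 2042-07-15, 2042-04-06, 2041-01-20 → 6 rows.

6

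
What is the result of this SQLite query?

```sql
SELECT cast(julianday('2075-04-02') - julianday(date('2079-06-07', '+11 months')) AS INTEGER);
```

-1862

Adding +11 months to 2079-06-07 gives 2080-05-07.
28 days remain in April 2075 after the 2nd (30 − 2).
Full months from May 2075 through April 2080 contribute their day counts.
Then 7 days into May 2080.
Total: 28 + 31 + 30 + 31 + 31 + 30 + 31 + 30 + 31 + 31 + 29 + 31 + 30 + 31 + 30 + 31 + 31 + 30 + 31 + 30 + 31 + 31 + 28 + 31 + 30 + 31 + 30 + 31 + 31 + 30 + 31 + 30 + 31 + 31 + 28 + 31 + 30 + 31 + 30 + 31 + 31 + 30 + 31 + 30 + 31 + 31 + 28 + 31 + 30 + 31 + 30 + 31 + 31 + 30 + 31 + 30 + 31 + 31 + 29 + 31 + 30 + 7 = 1862.
The subtraction is earlier − later, so the result is −1862 → -1862.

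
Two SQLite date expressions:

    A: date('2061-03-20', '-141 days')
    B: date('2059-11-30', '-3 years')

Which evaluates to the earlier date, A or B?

A = 2060-10-30.
B = 2056-11-30.
B is earlier.

B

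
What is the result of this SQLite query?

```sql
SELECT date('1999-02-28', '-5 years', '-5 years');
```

1989-02-28

Adding -5 years to 1999-02-28 gives 1994-02-28.
Adding -5 years to 1994-02-28 gives 1989-02-28.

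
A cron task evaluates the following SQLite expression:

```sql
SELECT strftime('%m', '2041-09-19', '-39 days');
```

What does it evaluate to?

08

First apply '-39 days': 2041-09-19 → 2041-08-11.
`%m` extracts the 2-digit month (01-12): 08.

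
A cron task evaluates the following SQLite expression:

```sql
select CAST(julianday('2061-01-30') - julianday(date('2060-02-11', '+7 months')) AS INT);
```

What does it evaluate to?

Adding +7 months to 2060-02-11 gives 2060-09-11.
19 days remain in September 2060 after the 11th (30 − 11).
October 2060: 31 days.
November 2060: 30 days.
December 2060: 31 days.
Then 30 days into January 2061.
Total: 19 + 31 + 30 + 31 + 30 = 141.

141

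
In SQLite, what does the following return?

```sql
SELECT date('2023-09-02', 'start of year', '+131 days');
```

`start of year` rewinds 2023-09-02 to 2023-01-01.
Applying '+131 days' to 2023-01-01: counting 131 days forward gives 2023-05-12.

2023-05-12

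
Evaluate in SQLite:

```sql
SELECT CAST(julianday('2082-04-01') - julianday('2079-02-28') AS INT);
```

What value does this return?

0 days remain in February 2079 after the 28th (28 − 28).
Full months from March 2079 through March 2082 contribute their day counts.
Then 1 day into April 2082.
Total: 0 + 31 + 30 + 31 + 30 + 31 + 31 + 30 + 31 + 30 + 31 + 31 + 29 + 31 + 30 + 31 + 30 + 31 + 31 + 30 + 31 + 30 + 31 + 31 + 28 + 31 + 30 + 31 + 30 + 31 + 31 + 30 + 31 + 30 + 31 + 31 + 28 + 31 + 1 = 1128.

1128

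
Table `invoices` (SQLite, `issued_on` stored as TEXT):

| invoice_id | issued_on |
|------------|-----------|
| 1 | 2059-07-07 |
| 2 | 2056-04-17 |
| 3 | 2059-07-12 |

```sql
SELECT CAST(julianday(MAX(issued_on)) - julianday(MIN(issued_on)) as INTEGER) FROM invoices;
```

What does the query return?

MIN = 2056-04-17, MAX = 2059-07-12.
13 days remain in April 2056 after the 17th (30 − 17).
Full months from May 2056 through June 2059 contribute their day counts.
Then 12 days into July 2059.
Total: 13 + 31 + 30 + 31 + 31 + 30 + 31 + 30 + 31 + 31 + 28 + 31 + 30 + 31 + 30 + 31 + 31 + 30 + 31 + 30 + 31 + 31 + 28 + 31 + 30 + 31 + 30 + 31 + 31 + 30 + 31 + 30 + 31 + 31 + 28 + 31 + 30 + 31 + 30 + 12 = 1181.

1181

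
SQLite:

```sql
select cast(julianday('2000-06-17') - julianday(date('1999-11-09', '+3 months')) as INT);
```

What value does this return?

Adding +3 months to 1999-11-09 gives 2000-02-09.
20 days remain in February 2000 after the 9th (29 − 9).
March 2000: 31 days.
April 2000: 30 days.
May 2000: 31 days.
Then 17 days into June 2000.
Total: 20 + 31 + 30 + 31 + 17 = 129.

129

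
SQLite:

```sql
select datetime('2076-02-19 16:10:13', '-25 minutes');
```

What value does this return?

2076-02-19 15:45:13

-25 minutes from 2076-02-19 16:10:13 is 2076-02-19 15:45:13.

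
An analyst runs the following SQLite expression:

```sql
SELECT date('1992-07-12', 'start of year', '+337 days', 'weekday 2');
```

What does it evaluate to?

1992-12-08

`start of year` rewinds 1992-07-12 to 1992-01-01.
Applying '+337 days' to 1992-01-01: counting 337 days forward gives 1992-12-03.
`weekday 2` advances to the next Tuesday; 1992-12-03 is a Thursday, so it moves forward to 1992-12-08.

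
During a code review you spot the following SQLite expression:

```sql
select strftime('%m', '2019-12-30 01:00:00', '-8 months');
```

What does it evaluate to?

First apply '-8 months': 2019-12-30 01:00:00 → 2019-04-30 01:00:00.
`%m` extracts the 2-digit month (01-12): 04.

04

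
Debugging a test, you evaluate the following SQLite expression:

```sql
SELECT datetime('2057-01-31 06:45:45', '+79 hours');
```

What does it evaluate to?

+79 hours from 2057-01-31 06:45:45 is 2057-02-03 13:45:45 (crosses midnight).

2057-02-03 13:45:45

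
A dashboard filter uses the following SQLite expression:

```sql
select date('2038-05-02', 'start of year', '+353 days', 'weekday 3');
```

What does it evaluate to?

2038-12-22

`start of year` rewinds 2038-05-02 to 2038-01-01.
Applying '+353 days' to 2038-01-01: counting 353 days forward gives 2038-12-20.
`weekday 3` advances to the next Wednesday; 2038-12-20 is a Monday, so it moves forward to 2038-12-22.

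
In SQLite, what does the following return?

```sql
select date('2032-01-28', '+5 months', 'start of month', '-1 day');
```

Adding +5 months to 2032-01-28 gives 2032-06-28.
`start of month` rewinds 2032-06-28 to 2032-06-01.
Going back 1 day from 2032-06-01 reaches 2032-05-31 (last day of May, 31 days).

2032-05-31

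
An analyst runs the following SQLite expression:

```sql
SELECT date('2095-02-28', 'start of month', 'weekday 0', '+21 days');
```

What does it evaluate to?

`start of month` rewinds 2095-02-28 to 2095-02-01.
`weekday 0` advances to the next Sunday; 2095-02-01 is a Tuesday, so it moves forward to 2095-02-06.
Advancing 21 more days within February lands on 2095-02-27.

2095-02-27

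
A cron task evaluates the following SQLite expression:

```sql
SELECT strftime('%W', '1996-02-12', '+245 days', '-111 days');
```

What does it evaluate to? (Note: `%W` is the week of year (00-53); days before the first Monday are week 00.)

First apply '+245 days', '-111 days': 1996-02-12 → 1996-06-25.
1996-06-25 is a Tuesday. SQLite's %W counts Mondays since the year started; the result is 26.

26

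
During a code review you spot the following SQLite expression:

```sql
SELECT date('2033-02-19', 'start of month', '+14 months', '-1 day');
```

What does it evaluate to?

2034-03-31

`start of month` rewinds 2033-02-19 to 2033-02-01.
Adding +14 months to 2033-02-01 gives 2034-04-01.
Going back 1 day from 2034-04-01 reaches 2034-03-31 (last day of March, 31 days).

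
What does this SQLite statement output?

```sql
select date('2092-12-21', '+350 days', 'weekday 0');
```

2093-12-06

Applying '+350 days' to 2092-12-21: counting 350 days forward gives 2093-12-06.
`weekday 0` advances to the next Sunday; 2093-12-06 is already a Sunday, so it stays at 2093-12-06.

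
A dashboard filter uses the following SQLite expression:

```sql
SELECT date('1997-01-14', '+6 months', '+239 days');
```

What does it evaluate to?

Adding +6 months to 1997-01-14 gives 1997-07-14.
Applying '+239 days' to 1997-07-14: counting 239 days forward gives 1998-03-10.

1998-03-10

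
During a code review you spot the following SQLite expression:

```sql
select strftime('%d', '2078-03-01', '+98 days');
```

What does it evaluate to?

07

First apply '+98 days': 2078-03-01 → 2078-06-07.
`%d` extracts the 2-digit day of month: 07.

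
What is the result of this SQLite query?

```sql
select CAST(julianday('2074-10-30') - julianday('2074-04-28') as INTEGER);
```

185

2 days remain in April 2074 after the 28th (30 − 28).
May 2074: 31 days.
June 2074: 30 days.
July 2074: 31 days.
August 2074: 31 days.
September 2074: 30 days.
Then 30 days into October 2074.
Total: 2 + 31 + 30 + 31 + 31 + 30 + 30 = 185.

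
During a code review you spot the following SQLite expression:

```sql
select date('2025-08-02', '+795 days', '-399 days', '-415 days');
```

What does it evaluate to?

2025-07-14

Applying '+795 days' to 2025-08-02: counting 795 days forward gives 2027-10-06.
Applying '-399 days' to 2027-10-06: counting 399 days back gives 2026-09-02.
Applying '-415 days' to 2026-09-02: counting 415 days back gives 2025-07-14.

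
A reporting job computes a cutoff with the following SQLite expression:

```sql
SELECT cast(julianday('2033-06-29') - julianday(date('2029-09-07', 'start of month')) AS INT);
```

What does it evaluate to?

1397

`start of month` rewinds 2029-09-07 to 2029-09-01.
29 days remain in September 2029 after the 1st (30 − 1).
Full months from October 2029 through May 2033 contribute their day counts.
Then 29 days into June 2033.
Total: 29 + 31 + 30 + 31 + 31 + 28 + 31 + 30 + 31 + 30 + 31 + 31 + 30 + 31 + 30 + 31 + 31 + 28 + 31 + 30 + 31 + 30 + 31 + 31 + 30 + 31 + 30 + 31 + 31 + 29 + 31 + 30 + 31 + 30 + 31 + 31 + 30 + 31 + 30 + 31 + 31 + 28 + 31 + 30 + 31 + 29 = 1397.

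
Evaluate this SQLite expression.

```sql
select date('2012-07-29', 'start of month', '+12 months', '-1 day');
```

`start of month` rewinds 2012-07-29 to 2012-07-01.
Adding +12 months to 2012-07-01 gives 2013-07-01.
Going back 1 day from 2013-07-01 reaches 2013-06-30 (last day of June, 30 days).

2013-06-30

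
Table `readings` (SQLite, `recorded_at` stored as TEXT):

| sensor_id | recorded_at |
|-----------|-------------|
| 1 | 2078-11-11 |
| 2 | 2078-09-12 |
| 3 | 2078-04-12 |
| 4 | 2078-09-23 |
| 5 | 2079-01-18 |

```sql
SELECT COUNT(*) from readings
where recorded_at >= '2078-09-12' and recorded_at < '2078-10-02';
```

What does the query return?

2

Rows in [2078-09-12, 2078-10-02): 2078-09-12, 2078-09-23 → 2 rows.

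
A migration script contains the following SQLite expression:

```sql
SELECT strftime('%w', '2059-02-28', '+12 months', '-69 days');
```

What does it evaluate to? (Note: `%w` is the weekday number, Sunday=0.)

First apply '+12 months', '-69 days': 2059-02-28 → 2059-12-21.
2059-12-21 is a Sunday; with Sunday=0 that is 0.

0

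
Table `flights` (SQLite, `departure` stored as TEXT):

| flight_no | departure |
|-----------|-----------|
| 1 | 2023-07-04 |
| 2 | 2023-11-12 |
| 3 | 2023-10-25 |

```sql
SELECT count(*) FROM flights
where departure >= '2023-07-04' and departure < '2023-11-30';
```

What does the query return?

3

Rows in [2023-07-04, 2023-11-30): 2023-07-04, 2023-11-12, 2023-10-25 → 3 rows.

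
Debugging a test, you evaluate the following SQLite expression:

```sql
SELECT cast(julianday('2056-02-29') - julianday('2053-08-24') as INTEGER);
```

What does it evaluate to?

919

7 days remain in August 2053 after the 24th (31 − 24).
Full months from September 2053 through January 2056 contribute their day counts.
Then 29 days into February 2056.
Total: 7 + 30 + 31 + 30 + 31 + 31 + 28 + 31 + 30 + 31 + 30 + 31 + 31 + 30 + 31 + 30 + 31 + 31 + 28 + 31 + 30 + 31 + 30 + 31 + 31 + 30 + 31 + 30 + 31 + 31 + 29 = 919.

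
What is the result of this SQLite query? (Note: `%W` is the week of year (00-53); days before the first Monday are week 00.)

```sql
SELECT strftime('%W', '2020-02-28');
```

2020-02-28 is a Friday. SQLite's %W counts Mondays since the year started; the result is 08.

08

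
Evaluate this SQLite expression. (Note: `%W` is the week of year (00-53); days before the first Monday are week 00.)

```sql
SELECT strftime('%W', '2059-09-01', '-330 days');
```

39

First apply '-330 days': 2059-09-01 → 2058-10-06.
2058-10-06 is a Sunday. SQLite's %W counts Mondays since the year started; the result is 39.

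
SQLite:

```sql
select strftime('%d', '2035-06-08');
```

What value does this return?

`%d` extracts the 2-digit day of month: 08.

08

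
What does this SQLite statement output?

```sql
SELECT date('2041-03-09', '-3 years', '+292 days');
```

2038-12-26

Adding -3 years to 2041-03-09 gives 2038-03-09.
Applying '+292 days' to 2038-03-09: counting 292 days forward gives 2038-12-26.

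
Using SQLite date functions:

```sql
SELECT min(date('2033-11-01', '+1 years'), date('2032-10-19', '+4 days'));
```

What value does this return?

date('2033-11-01', '+1 years') → 2034-11-01.
date('2032-10-19', '+4 days') → 2032-10-23.
Earlier of the two is 2032-10-23.

2032-10-23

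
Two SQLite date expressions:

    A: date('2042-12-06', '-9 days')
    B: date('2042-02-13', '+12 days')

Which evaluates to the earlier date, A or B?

A = 2042-11-27.
B = 2042-02-25.
B is earlier.

B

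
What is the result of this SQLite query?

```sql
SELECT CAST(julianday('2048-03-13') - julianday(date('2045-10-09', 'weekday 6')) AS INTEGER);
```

`weekday 6` advances to the next Saturday; 2045-10-09 is a Monday, so it moves forward to 2045-10-14.
17 days remain in October 2045 after the 14th (31 − 14).
Full months from November 2045 through February 2048 contribute their day counts.
Then 13 days into March 2048.
Total: 17 + 30 + 31 + 31 + 28 + 31 + 30 + 31 + 30 + 31 + 31 + 30 + 31 + 30 + 31 + 31 + 28 + 31 + 30 + 31 + 30 + 31 + 31 + 30 + 31 + 30 + 31 + 31 + 29 + 13 = 881.

881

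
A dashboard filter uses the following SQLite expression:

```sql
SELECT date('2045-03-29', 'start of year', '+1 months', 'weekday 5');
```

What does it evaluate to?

2045-02-03

`start of year` rewinds 2045-03-29 to 2045-01-01.
Adding +1 month to 2045-01-01 gives 2045-02-01.
`weekday 5` advances to the next Friday; 2045-02-01 is a Wednesday, so it moves forward to 2045-02-03.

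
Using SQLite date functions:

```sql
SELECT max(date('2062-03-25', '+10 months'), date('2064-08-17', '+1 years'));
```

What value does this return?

date('2062-03-25', '+10 months') → 2063-01-25.
date('2064-08-17', '+1 years') → 2065-08-17.
Later of the two is 2065-08-17.

2065-08-17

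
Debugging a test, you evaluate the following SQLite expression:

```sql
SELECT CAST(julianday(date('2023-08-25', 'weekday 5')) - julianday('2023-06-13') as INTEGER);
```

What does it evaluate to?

`weekday 5` advances to the next Friday; 2023-08-25 is already a Friday, so it stays at 2023-08-25.
17 days remain in June 2023 after the 13th (30 − 13).
July 2023: 31 days.
Then 25 days into August 2023.
Total: 17 + 31 + 25 = 73.

73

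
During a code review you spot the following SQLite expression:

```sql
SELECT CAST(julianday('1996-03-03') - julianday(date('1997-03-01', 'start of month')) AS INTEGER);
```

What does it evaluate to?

`start of month` rewinds 1997-03-01 to 1997-03-01.
28 days remain in March 1996 after the 3rd (31 − 3).
Full months from April 1996 through February 1997 contribute their day counts.
Then 1 day into March 1997.
Total: 28 + 30 + 31 + 30 + 31 + 31 + 30 + 31 + 30 + 31 + 31 + 28 + 1 = 363.
The subtraction is earlier − later, so the result is −363 → -363.

-363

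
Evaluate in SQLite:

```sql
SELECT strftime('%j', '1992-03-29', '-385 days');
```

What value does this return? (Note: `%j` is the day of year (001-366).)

069

First apply '-385 days': 1992-03-29 → 1991-03-10.
Day-of-year for 1991-03-10: days since 1991-01-01 inclusive = 69, zero-padded to 069.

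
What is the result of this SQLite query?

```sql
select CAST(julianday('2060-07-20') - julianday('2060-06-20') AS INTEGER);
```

10 days remain in June 2060 after the 20th (30 − 20).
Then 20 days into July 2060.
Total: 10 + 20 = 30.

30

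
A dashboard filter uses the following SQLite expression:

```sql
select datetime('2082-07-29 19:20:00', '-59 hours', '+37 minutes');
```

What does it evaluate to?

2082-07-27 08:57:00

-59 hours from 2082-07-29 19:20:00 is 2082-07-27 08:20:00 (crosses midnight).
+37 minutes from 2082-07-27 08:20:00 is 2082-07-27 08:57:00.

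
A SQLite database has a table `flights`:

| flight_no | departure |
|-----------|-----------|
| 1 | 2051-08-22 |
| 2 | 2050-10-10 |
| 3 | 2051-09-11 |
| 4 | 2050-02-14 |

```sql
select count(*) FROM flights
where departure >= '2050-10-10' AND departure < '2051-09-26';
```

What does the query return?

3

Rows in [2050-10-10, 2051-09-26): 2051-08-22, 2050-10-10, 2051-09-11 → 3 rows.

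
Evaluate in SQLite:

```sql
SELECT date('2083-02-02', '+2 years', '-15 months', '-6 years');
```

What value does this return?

2077-11-02

Adding +2 years to 2083-02-02 gives 2085-02-02.
Adding -15 months to 2085-02-02 gives 2083-11-02.
Adding -6 years to 2083-11-02 gives 2077-11-02.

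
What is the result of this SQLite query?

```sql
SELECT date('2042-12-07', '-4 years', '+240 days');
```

Adding -4 years to 2042-12-07 gives 2038-12-07.
Applying '+240 days' to 2038-12-07: counting 240 days forward gives 2039-08-04.

2039-08-04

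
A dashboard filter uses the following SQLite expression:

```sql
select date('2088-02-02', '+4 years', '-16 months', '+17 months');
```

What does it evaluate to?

2092-03-02

Adding +4 years to 2088-02-02 gives 2092-02-02.
Adding -16 months to 2092-02-02 gives 2090-10-02.
Adding +17 months to 2090-10-02 gives 2092-03-02.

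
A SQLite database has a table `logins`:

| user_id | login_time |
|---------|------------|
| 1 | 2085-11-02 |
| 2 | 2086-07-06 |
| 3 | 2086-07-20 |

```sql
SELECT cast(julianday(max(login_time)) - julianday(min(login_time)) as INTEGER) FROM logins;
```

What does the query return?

260

MIN = 2085-11-02, MAX = 2086-07-20.
28 days remain in November 2085 after the 2nd (30 − 2).
Full months from December 2085 through June 2086 contribute their day counts.
Then 20 days into July 2086.
Total: 28 + 31 + 31 + 28 + 31 + 30 + 31 + 30 + 20 = 260.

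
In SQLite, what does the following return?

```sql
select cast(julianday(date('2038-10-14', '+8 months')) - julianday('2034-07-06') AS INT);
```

1804

Adding +8 months to 2038-10-14 gives 2039-06-14.
25 days remain in July 2034 after the 6th (31 − 6).
Full months from August 2034 through May 2039 contribute their day counts.
Then 14 days into June 2039.
Total: 25 + 31 + 30 + 31 + 30 + 31 + 31 + 28 + 31 + 30 + 31 + 30 + 31 + 31 + 30 + 31 + 30 + 31 + 31 + 29 + 31 + 30 + 31 + 30 + 31 + 31 + 30 + 31 + 30 + 31 + 31 + 28 + 31 + 30 + 31 + 30 + 31 + 31 + 30 + 31 + 30 + 31 + 31 + 28 + 31 + 30 + 31 + 30 + 31 + 31 + 30 + 31 + 30 + 31 + 31 + 28 + 31 + 30 + 31 + 14 = 1804.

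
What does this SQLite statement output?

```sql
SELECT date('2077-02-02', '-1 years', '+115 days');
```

Adding -1 year to 2077-02-02 gives 2076-02-02.
Applying '+115 days' to 2076-02-02: counting 115 days forward gives 2076-05-27.

2076-05-27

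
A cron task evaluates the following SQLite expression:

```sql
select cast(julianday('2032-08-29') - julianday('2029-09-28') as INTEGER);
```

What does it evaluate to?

1066

2 days remain in September 2029 after the 28th (30 − 28).
Full months from October 2029 through July 2032 contribute their day counts.
Then 29 days into August 2032.
Total: 2 + 31 + 30 + 31 + 31 + 28 + 31 + 30 + 31 + 30 + 31 + 31 + 30 + 31 + 30 + 31 + 31 + 28 + 31 + 30 + 31 + 30 + 31 + 31 + 30 + 31 + 30 + 31 + 31 + 29 + 31 + 30 + 31 + 30 + 31 + 29 = 1066.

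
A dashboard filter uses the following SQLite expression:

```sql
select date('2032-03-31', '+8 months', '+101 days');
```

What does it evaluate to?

2033-03-12

Adding +8 months to 2032-03-31 targets 2032-11-31. November 2032 has only 30 days, so SQLite normalizes the 1-day overflow forward to 2032-12-01.
Applying '+101 days' to 2032-12-01: counting 101 days forward gives 2033-03-12.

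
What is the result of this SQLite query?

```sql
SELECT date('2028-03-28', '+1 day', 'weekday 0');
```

2028-04-02

Advancing 1 more day within March lands on 2028-03-29.
`weekday 0` advances to the next Sunday; 2028-03-29 is a Wednesday, so it moves forward to 2028-04-02.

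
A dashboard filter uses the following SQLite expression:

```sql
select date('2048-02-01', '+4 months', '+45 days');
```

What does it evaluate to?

2048-07-16

Adding +4 months to 2048-02-01 gives 2048-06-01.
Applying '+45 days' to 2048-06-01: counting 45 days forward gives 2048-07-16.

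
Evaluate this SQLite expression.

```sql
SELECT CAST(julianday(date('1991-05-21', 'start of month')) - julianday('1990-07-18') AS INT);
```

287

`start of month` rewinds 1991-05-21 to 1991-05-01.
13 days remain in July 1990 after the 18th (31 − 18).
Full months from August 1990 through April 1991 contribute their day counts.
Then 1 day into May 1991.
Total: 13 + 31 + 30 + 31 + 30 + 31 + 31 + 28 + 31 + 30 + 1 = 287.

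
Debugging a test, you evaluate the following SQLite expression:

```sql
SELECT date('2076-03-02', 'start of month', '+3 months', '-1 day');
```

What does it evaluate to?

`start of month` rewinds 2076-03-02 to 2076-03-01.
Adding +3 months to 2076-03-01 gives 2076-06-01.
Going back 1 day from 2076-06-01 reaches 2076-05-31 (last day of May, 31 days).

2076-05-31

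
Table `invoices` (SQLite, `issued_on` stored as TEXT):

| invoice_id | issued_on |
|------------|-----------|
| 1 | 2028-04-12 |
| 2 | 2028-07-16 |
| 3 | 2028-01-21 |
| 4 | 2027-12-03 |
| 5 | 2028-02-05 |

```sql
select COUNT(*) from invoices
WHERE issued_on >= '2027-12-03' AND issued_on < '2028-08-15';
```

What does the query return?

5

Rows in [2027-12-03, 2028-08-15): 2028-04-12, 2028-07-16, 2028-01-21, 2027-12-03, 2028-02-05 → 5 rows.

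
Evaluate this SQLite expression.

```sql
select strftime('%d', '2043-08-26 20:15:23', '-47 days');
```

10

First apply '-47 days': 2043-08-26 20:15:23 → 2043-07-10 20:15:23.
`%d` extracts the 2-digit day of month: 10.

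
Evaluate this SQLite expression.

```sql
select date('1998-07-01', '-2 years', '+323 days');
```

1997-05-20

Adding -2 years to 1998-07-01 gives 1996-07-01.
Applying '+323 days' to 1996-07-01: counting 323 days forward gives 1997-05-20.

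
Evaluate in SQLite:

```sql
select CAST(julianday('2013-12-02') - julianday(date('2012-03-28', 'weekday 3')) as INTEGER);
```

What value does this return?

614

`weekday 3` advances to the next Wednesday; 2012-03-28 is already a Wednesday, so it stays at 2012-03-28.
3 days remain in March 2012 after the 28th (31 − 28).
Full months from April 2012 through November 2013 contribute their day counts.
Then 2 days into December 2013.
Total: 3 + 30 + 31 + 30 + 31 + 31 + 30 + 31 + 30 + 31 + 31 + 28 + 31 + 30 + 31 + 30 + 31 + 31 + 30 + 31 + 30 + 2 = 614.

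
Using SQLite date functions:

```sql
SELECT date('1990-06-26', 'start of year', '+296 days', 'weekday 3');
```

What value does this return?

1990-10-24

`start of year` rewinds 1990-06-26 to 1990-01-01.
Applying '+296 days' to 1990-01-01: counting 296 days forward gives 1990-10-24.
`weekday 3` advances to the next Wednesday; 1990-10-24 is already a Wednesday, so it stays at 1990-10-24.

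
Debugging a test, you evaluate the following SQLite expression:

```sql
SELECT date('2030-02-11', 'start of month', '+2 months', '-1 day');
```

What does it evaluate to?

`start of month` rewinds 2030-02-11 to 2030-02-01.
Adding +2 months to 2030-02-01 gives 2030-04-01.
Going back 1 day from 2030-04-01 reaches 2030-03-31 (last day of March, 31 days).

2030-03-31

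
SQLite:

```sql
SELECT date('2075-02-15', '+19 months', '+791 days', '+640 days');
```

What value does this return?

Adding +19 months to 2075-02-15 gives 2076-09-15.
Applying '+791 days' to 2076-09-15: counting 791 days forward gives 2078-11-15.
Applying '+640 days' to 2078-11-15: counting 640 days forward gives 2080-08-16.

2080-08-16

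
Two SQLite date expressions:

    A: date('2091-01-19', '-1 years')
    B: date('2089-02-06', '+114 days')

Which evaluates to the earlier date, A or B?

B

A = 2090-01-19.
B = 2089-05-31.
B is earlier.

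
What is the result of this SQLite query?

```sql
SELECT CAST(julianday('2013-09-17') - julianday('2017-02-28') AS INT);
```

13 days remain in September 2013 after the 17th (30 − 17).
Full months from October 2013 through January 2017 contribute their day counts.
Then 28 days into February 2017.
Total: 13 + 31 + 30 + 31 + 31 + 28 + 31 + 30 + 31 + 30 + 31 + 31 + 30 + 31 + 30 + 31 + 31 + 28 + 31 + 30 + 31 + 30 + 31 + 31 + 30 + 31 + 30 + 31 + 31 + 29 + 31 + 30 + 31 + 30 + 31 + 31 + 30 + 31 + 30 + 31 + 31 + 28 = 1260.
The subtraction is earlier − later, so the result is −1260 → -1260.

-1260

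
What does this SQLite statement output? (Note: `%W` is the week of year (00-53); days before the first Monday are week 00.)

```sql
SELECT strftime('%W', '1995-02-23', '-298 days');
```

17

First apply '-298 days': 1995-02-23 → 1994-05-01.
1994-05-01 is a Sunday. SQLite's %W counts Mondays since the year started; the result is 17.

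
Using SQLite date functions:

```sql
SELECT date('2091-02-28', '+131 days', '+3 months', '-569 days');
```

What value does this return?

2090-03-19

Applying '+131 days' to 2091-02-28: counting 131 days forward gives 2091-07-09.
Adding +3 months to 2091-07-09 gives 2091-10-09.
Applying '-569 days' to 2091-10-09: counting 569 days back gives 2090-03-19.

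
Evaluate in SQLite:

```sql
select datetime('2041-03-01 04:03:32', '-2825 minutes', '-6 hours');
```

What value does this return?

2825 minutes = 47h 5m; -2825 minutes from 2041-03-01 04:03:32 is 2041-02-27 04:58:32 (crosses midnight).
-6 hours from 2041-02-27 04:58:32 is 2041-02-26 22:58:32 (crosses midnight).

2041-02-26 22:58:32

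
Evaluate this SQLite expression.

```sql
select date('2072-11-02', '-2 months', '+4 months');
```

2073-01-02

Adding -2 months to 2072-11-02 gives 2072-09-02.
Adding +4 months to 2072-09-02 gives 2073-01-02.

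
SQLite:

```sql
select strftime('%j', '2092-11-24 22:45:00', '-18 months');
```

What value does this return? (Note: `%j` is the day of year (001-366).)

First apply '-18 months': 2092-11-24 22:45:00 → 2091-05-24 22:45:00.
Day-of-year for 2091-05-24: days since 2091-01-01 inclusive = 144, zero-padded to 144.

144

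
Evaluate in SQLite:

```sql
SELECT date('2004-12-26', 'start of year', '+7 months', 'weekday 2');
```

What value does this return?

`start of year` rewinds 2004-12-26 to 2004-01-01.
Adding +7 months to 2004-01-01 gives 2004-08-01.
`weekday 2` advances to the next Tuesday; 2004-08-01 is a Sunday, so it moves forward to 2004-08-03.

2004-08-03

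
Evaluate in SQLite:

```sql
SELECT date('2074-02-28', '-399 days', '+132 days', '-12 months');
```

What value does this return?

Applying '-399 days' to 2074-02-28: counting 399 days back gives 2073-01-25.
Applying '+132 days' to 2073-01-25: counting 132 days forward gives 2073-06-06.
Adding -12 months to 2073-06-06 gives 2072-06-06.

2072-06-06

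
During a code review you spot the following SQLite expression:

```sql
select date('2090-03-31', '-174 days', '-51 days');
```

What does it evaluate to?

Applying '-174 days' to 2090-03-31: counting 174 days back gives 2089-10-08.
Applying '-51 days' to 2089-10-08: counting 51 days back gives 2089-08-18.

2089-08-18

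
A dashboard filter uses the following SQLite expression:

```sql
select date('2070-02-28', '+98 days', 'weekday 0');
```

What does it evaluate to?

Applying '+98 days' to 2070-02-28: counting 98 days forward gives 2070-06-06.
`weekday 0` advances to the next Sunday; 2070-06-06 is a Friday, so it moves forward to 2070-06-08.

2070-06-08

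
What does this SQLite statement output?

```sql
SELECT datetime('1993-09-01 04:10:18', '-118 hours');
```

1993-08-27 06:10:18

-118 hours from 1993-09-01 04:10:18 is 1993-08-27 06:10:18 (crosses midnight).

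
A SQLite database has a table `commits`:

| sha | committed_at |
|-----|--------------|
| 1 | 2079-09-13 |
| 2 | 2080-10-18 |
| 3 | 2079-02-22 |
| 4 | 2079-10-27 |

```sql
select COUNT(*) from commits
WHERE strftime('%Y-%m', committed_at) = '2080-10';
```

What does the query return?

Rows with year-month 2080-10: 2080-10-18 → 1.

1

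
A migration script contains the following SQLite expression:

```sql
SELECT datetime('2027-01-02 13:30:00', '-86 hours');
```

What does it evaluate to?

2026-12-29 23:30:00

-86 hours from 2027-01-02 13:30:00 is 2026-12-29 23:30:00 (crosses midnight).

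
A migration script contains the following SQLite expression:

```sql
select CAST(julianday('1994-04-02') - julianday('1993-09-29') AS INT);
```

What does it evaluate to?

185

1 day remains in September 1993 after the 29th (30 − 29).
Full months from October 1993 through March 1994 contribute their day counts.
Then 2 days into April 1994.
Total: 1 + 31 + 30 + 31 + 31 + 28 + 31 + 2 = 185.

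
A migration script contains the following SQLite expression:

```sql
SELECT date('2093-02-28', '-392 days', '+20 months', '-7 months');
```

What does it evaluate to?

Applying '-392 days' to 2093-02-28: counting 392 days back gives 2092-02-02.
Adding +20 months to 2092-02-02 gives 2093-10-02.
Adding -7 months to 2093-10-02 gives 2093-03-02.

2093-03-02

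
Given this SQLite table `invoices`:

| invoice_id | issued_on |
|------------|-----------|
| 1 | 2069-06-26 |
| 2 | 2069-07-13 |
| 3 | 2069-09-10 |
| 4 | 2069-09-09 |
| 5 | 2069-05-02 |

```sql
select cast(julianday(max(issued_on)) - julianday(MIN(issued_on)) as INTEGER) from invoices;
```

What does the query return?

MIN = 2069-05-02, MAX = 2069-09-10.
29 days remain in May 2069 after the 2nd (31 − 2).
June 2069: 30 days.
July 2069: 31 days.
August 2069: 31 days.
Then 10 days into September 2069.
Total: 29 + 30 + 31 + 31 + 10 = 131.

131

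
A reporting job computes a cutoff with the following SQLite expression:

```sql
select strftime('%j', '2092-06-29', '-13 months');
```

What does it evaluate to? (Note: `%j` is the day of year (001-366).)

First apply '-13 months': 2092-06-29 → 2091-05-29.
Day-of-year for 2091-05-29: days since 2091-01-01 inclusive = 149, zero-padded to 149.

149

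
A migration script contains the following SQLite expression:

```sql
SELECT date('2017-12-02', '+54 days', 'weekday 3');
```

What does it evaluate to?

2018-01-31

Applying '+54 days' to 2017-12-02: counting 54 days forward gives 2018-01-25.
`weekday 3` advances to the next Wednesday; 2018-01-25 is a Thursday, so it moves forward to 2018-01-31.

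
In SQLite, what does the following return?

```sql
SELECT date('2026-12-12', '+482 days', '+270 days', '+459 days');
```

2030-04-06

Applying '+482 days' to 2026-12-12: counting 482 days forward gives 2028-04-07.
Applying '+270 days' to 2028-04-07: counting 270 days forward gives 2029-01-02.
Applying '+459 days' to 2029-01-02: counting 459 days forward gives 2030-04-06.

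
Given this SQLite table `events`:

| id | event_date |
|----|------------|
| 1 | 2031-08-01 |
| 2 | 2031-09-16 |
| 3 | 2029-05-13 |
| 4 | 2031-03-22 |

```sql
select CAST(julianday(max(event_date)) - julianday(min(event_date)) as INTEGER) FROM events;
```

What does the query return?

856

MIN = 2029-05-13, MAX = 2031-09-16.
18 days remain in May 2029 after the 13th (31 − 13).
Full months from June 2029 through August 2031 contribute their day counts.
Then 16 days into September 2031.
Total: 18 + 30 + 31 + 31 + 30 + 31 + 30 + 31 + 31 + 28 + 31 + 30 + 31 + 30 + 31 + 31 + 30 + 31 + 30 + 31 + 31 + 28 + 31 + 30 + 31 + 30 + 31 + 31 + 16 = 856.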